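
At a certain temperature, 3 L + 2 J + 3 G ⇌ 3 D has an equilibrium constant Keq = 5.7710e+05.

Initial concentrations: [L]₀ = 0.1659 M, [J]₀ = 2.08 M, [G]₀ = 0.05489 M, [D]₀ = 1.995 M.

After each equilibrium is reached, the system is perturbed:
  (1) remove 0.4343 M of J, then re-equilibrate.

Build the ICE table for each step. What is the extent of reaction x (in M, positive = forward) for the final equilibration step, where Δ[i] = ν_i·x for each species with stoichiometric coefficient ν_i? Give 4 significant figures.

x = -0.002821 M

Q₀ = 2.4304e+06 vs Keq = 5.7710e+05 ⇒ Q>K, reverse
Step 1:
                   L          J          G          D
  Initial     0.1659       2.08    0.05489      1.995
  Change      0.0221    0.01473     0.0221    -0.0221
  Equil        0.188      2.095    0.07699      1.973
  solve Keq expr → x = -0.007367; check Q = 5.7710e+05
Then remove 0.4343 M of J.
Step 2:
                   L          J          G          D
  Initial      0.188       1.66    0.07699      1.973
  Change    0.008464   0.005643   0.008464  -0.008464
  Equil       0.1965      1.666    0.08546      1.964
  solve Keq expr → x = -0.002821; check Q = 5.7710e+05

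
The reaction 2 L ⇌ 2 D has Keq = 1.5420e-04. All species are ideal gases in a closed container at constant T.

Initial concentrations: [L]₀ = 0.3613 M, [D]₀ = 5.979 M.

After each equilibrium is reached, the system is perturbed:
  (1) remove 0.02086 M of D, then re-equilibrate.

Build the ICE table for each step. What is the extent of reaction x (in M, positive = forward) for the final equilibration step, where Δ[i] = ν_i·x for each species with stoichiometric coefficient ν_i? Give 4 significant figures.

Q₀ = 273.9 vs Keq = 1.5420e-04 ⇒ Q>K, reverse
Step 1:
                   L          D
  I           0.3613      5.979
  C            5.901     -5.901
  E            6.263    0.07777
  solve Keq expr → x = -2.951; check Q = 1.5420e-04
Then remove 0.02086 M of D.
Step 2:
                   L          D
  I            6.263    0.05691
  C          -0.0206     0.0206
  E            6.242    0.07751
  solve Keq expr → x = 0.0103; check Q = 1.5420e-04

x = 0.0103 M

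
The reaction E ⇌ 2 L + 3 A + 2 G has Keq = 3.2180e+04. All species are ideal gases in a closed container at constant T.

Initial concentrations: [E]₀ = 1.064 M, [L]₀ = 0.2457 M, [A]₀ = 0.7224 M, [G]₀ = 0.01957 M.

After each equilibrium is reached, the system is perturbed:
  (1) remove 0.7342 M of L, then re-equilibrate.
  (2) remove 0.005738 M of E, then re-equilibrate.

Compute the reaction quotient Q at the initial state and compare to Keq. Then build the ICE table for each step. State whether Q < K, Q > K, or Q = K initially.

Q₀ = 8.1919e-06; Q < K (proceeds forward)

Q₀ = 8.1919e-06 vs Keq = 3.2180e+04 ⇒ Q<K, forward
Step 1:
                    E           L           A           G
  init          1.064      0.2457      0.7224     0.01957
  Δ            -1.025       2.051       3.076       2.051
  eq          0.03852       2.297       3.799       2.071
  solve Keq expr → x = 1.025; check Q = 3.2180e+04
Then remove 0.7342 M of L.
Step 2:
                    E           L           A           G
  init        0.03852       1.562       3.799       2.071
  Δ          -0.01833     0.03666     0.05498     0.03666
  eq           0.0202       1.599       3.854       2.107
  solve Keq expr → x = 0.01833; check Q = 3.2180e+04
Then remove 0.005738 M of E.
Step 3:
                    E           L           A           G
  init        0.01446       1.599       3.854       2.107
  Δ           0.00506    -0.01012    -0.01518    -0.01012
  eq          0.01952       1.589       3.839       2.097
  solve Keq expr → x = -0.00506; check Q = 3.2180e+04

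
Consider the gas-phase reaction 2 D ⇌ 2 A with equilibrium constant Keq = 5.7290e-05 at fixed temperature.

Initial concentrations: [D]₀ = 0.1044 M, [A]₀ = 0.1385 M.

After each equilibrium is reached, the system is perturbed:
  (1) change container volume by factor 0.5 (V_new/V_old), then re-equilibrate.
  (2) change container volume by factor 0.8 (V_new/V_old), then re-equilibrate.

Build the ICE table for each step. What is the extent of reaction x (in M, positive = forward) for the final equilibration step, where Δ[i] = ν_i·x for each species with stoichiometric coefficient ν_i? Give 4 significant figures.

x = 0 M

Q₀ = 1.76 vs Keq = 5.7290e-05 ⇒ Q>K, reverse
Step 1:
                   D          A
  I           0.1044     0.1385
  C           0.1367    -0.1367
  E           0.2411   0.001825
  solve Keq expr → x = -0.06834; check Q = 5.7290e-05
Then change container volume by factor 0.5 (V_new/V_old).
Step 2:
                   D          A
  I           0.4822   0.003649
  C                0          0
  E           0.4822   0.003649
  solve Keq expr → x = 0; check Q = 5.7290e-05
Then change container volume by factor 0.8 (V_new/V_old).
Step 3:
                   D          A
  I           0.6027   0.004562
  C                0          0
  E           0.6027   0.004562
  solve Keq expr → x = 0; check Q = 5.7290e-05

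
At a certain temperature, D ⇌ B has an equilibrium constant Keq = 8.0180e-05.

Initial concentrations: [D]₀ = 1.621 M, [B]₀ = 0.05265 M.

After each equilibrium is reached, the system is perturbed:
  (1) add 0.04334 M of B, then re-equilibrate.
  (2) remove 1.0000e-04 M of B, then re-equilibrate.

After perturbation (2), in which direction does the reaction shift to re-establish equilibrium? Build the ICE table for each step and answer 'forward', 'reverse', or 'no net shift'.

Q₀ = 0.03248 vs Keq = 8.0180e-05 ⇒ Q>K, reverse
Step 1:
                  D         B
  I           1.621   0.05265
  C         0.05252  -0.05252
  E           1.674 1.3418e-04
  solve Keq expr → x = -0.05252; check Q = 8.0180e-05
Then add 0.04334 M of B.
Step 2:
                  D         B
  I           1.674   0.04347
  C         0.04334  -0.04334
  E           1.717 1.3766e-04
  solve Keq expr → x = -0.04334; check Q = 8.0180e-05
Then remove 1.0000e-04 M of B.
Step 3:
                  D         B
  I           1.717 3.7657e-05
  C       -9.9992e-05 9.9992e-05
  E           1.717 1.3765e-04
  solve Keq expr → x = 9.9992e-05; check Q = 8.0180e-05

Direction: forward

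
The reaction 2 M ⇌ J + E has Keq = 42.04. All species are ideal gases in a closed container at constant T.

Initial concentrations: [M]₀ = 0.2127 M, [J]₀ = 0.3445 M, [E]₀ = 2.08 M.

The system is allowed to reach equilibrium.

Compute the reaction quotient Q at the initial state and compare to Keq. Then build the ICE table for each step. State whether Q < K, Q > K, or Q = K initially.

Q₀ = 15.84 vs Keq = 42.04 ⇒ Q<K, forward
Step 1:
                   M          J          E
  Initial     0.2127     0.3445       2.08
  Change    -0.07409    0.03704    0.03704
  Equil       0.1386     0.3815      2.117
  solve Keq expr → x = 0.03704; check Q = 42.04

Q₀ = 15.84; Q < K (proceeds forward)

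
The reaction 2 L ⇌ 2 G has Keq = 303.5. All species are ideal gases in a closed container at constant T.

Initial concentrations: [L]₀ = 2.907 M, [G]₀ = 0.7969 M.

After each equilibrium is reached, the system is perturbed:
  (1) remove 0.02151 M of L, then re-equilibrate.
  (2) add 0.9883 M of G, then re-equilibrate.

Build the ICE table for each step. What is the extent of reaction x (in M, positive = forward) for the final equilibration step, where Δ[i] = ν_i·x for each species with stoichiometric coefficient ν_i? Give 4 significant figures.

Q₀ = 0.07515 vs Keq = 303.5 ⇒ Q<K, forward
Step 1:
                  L         G
  Initial     2.907    0.7969
  Change     -2.706     2.706
  Equil      0.2011     3.503
  solve Keq expr → x = 1.353; check Q = 303.5
Then remove 0.02151 M of L.
Step 2:
                  L         G
  Initial    0.1796     3.503
  Change    0.02034  -0.02034
  Equil      0.1999     3.482
  solve Keq expr → x = -0.01017; check Q = 303.5
Then add 0.9883 M of G.
Step 3:
                  L         G
  Initial    0.1999     4.471
  Change    0.05365  -0.05365
  Equil      0.2535     4.417
  solve Keq expr → x = -0.02682; check Q = 303.5

x = -0.02682 M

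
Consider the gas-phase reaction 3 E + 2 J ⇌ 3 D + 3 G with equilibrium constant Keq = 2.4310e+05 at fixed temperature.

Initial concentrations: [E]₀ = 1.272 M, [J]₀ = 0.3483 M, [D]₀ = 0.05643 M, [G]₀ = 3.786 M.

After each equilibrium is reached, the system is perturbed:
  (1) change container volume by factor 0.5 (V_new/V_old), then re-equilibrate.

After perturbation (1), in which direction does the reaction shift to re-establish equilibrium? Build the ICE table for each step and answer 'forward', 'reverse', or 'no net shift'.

Direction: reverse

Q₀ = 0.03906 vs Keq = 2.4310e+05 ⇒ Q<K, forward
Step 1:
                  E         J         D         G
  Initial     1.272    0.3483   0.05643     3.786
  Change    -0.5055    -0.337    0.5055    0.5055
  Equil      0.7665   0.01132    0.5619     4.291
  solve Keq expr → x = 0.1685; check Q = 2.4310e+05
Then change container volume by factor 0.5 (V_new/V_old).
Step 2:
                  E         J         D         G
  Initial     1.533   0.02263     1.124     8.583
  Change    0.01258  0.008387  -0.01258  -0.01258
  Equil       1.546   0.03102     1.111      8.57
  solve Keq expr → x = -0.004194; check Q = 2.4310e+05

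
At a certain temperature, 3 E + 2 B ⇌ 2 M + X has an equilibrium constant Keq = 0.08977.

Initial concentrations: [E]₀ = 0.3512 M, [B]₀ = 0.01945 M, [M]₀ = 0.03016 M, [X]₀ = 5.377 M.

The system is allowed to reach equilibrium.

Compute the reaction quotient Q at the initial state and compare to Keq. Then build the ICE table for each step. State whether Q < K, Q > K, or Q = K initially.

Q₀ = 298.5; Q > K (proceeds reverse)

Q₀ = 298.5 vs Keq = 0.08977 ⇒ Q>K, reverse
Step 1:
                   E          B          M          X
  I           0.3512    0.01945    0.03016      5.377
  C          0.04293    0.02862   -0.02862   -0.01431
  E           0.3941    0.04807   0.001539      5.363
  solve Keq expr → x = -0.01431; check Q = 0.08977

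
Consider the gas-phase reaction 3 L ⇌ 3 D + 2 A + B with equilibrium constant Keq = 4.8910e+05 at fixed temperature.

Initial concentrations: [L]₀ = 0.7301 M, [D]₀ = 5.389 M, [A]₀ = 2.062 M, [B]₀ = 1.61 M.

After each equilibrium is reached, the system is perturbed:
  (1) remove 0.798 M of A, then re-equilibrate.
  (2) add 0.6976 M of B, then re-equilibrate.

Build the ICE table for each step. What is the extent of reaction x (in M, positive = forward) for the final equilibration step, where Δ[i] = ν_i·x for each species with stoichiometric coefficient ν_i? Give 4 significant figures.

Q₀ = 2753 vs Keq = 4.8910e+05 ⇒ Q<K, forward
Step 1:
                    L           D           A           B
  I            0.7301       5.389       2.062        1.61
  C           -0.5637      0.5637      0.3758      0.1879
  E            0.1664       5.953       2.438       1.798
  solve Keq expr → x = 0.1879; check Q = 4.8910e+05
Then remove 0.798 M of A.
Step 2:
                    L           D           A           B
  I            0.1664       5.953        1.64       1.798
  C          -0.03632     0.03632     0.02422     0.01211
  E            0.1301       5.989       1.664        1.81
  solve Keq expr → x = 0.01211; check Q = 4.8910e+05
Then add 0.6976 M of B.
Step 3:
                    L           D           A           B
  I            0.1301       5.989       1.664       2.508
  C           0.01396    -0.01396    -0.00931   -0.004655
  E             0.144       5.975       1.655       2.503
  solve Keq expr → x = -0.004655; check Q = 4.8910e+05

x = -0.004655 M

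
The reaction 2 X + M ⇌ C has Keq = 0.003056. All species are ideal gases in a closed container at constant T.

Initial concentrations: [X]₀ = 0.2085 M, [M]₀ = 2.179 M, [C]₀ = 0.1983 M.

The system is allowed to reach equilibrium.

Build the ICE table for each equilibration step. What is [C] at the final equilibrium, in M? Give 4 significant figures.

Q₀ = 2.093 vs Keq = 0.003056 ⇒ Q>K, reverse
Step 1:
                   X          M          C
  init        0.2085      2.179     0.1983
  Δ           0.3914     0.1957    -0.1957
  eq          0.5999      2.375   0.002611
  solve Keq expr → x = -0.1957; check Q = 0.003056

[C]_eq = 0.002611 M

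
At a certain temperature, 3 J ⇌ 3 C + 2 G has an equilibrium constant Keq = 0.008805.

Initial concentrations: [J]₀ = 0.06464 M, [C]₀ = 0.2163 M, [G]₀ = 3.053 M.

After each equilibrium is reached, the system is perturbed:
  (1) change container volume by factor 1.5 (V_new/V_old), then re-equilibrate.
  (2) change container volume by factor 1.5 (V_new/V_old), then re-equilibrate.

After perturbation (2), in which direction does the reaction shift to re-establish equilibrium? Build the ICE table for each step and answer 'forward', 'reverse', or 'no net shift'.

Direction: forward

Q₀ = 349.2 vs Keq = 0.008805 ⇒ Q>K, reverse
Step 1:
                    J           C           G
  Initial     0.06464      0.2163       3.053
  Change       0.1905     -0.1905      -0.127
  Equil        0.2552     0.02576       2.926
  solve Keq expr → x = -0.06351; check Q = 0.008805
Then change container volume by factor 1.5 (V_new/V_old).
Step 2:
                    J           C           G
  Initial      0.1701     0.01717       1.951
  Change    -0.004686    0.004686    0.003124
  Equil        0.1654     0.02186       1.954
  solve Keq expr → x = 0.001562; check Q = 0.008805
Then change container volume by factor 1.5 (V_new/V_old).
Step 3:
                    J           C           G
  Initial      0.1103     0.01457       1.303
  Change    -0.003835    0.003835    0.002557
  Equil        0.1065     0.01841       1.305
  solve Keq expr → x = 0.001278; check Q = 0.008805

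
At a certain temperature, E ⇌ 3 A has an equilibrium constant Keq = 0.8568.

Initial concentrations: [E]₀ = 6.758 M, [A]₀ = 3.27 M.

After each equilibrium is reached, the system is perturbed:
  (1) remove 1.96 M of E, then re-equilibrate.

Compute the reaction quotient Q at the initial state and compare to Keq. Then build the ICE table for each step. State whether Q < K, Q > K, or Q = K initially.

Q₀ = 5.174; Q > K (proceeds reverse)

Q₀ = 5.174 vs Keq = 0.8568 ⇒ Q>K, reverse
Step 1:
                    E           A
  Initial       6.758        3.27
  Change       0.4777      -1.433
  Equil         7.236       1.837
  solve Keq expr → x = -0.4777; check Q = 0.8568
Then remove 1.96 M of E.
Step 2:
                    E           A
  Initial       5.276       1.837
  Change      0.05915     -0.1775
  Equil         5.335        1.66
  solve Keq expr → x = -0.05915; check Q = 0.8568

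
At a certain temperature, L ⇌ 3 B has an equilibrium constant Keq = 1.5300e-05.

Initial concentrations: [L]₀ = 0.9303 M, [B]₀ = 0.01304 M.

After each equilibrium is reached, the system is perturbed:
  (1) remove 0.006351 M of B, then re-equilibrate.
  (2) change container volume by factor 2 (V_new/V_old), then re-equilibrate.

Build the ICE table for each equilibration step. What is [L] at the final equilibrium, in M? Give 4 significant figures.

[L]_eq = 0.4599 M

Q₀ = 2.3835e-06 vs Keq = 1.5300e-05 ⇒ Q<K, forward
Step 1:
                  L         B
  I          0.9303   0.01304
  C       -0.003721   0.01116
  E          0.9266    0.0242
  solve Keq expr → x = 0.003721; check Q = 1.5300e-05
Then remove 0.006351 M of B.
Step 2:
                  L         B
  I          0.9266   0.01785
  C       -0.002111  0.006333
  E          0.9245   0.02418
  solve Keq expr → x = 0.002111; check Q = 1.5300e-05
Then change container volume by factor 2 (V_new/V_old).
Step 3:
                  L         B
  I          0.4622   0.01209
  C       -0.002357   0.00707
  E          0.4599   0.01916
  solve Keq expr → x = 0.002357; check Q = 1.5300e-05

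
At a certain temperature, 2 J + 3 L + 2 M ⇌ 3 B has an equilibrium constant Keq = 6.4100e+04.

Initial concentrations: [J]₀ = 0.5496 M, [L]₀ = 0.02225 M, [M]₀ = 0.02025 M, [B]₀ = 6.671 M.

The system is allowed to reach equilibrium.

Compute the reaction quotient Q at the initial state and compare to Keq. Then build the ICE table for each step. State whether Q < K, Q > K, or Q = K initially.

Q₀ = 2.1759e+11 vs Keq = 6.4100e+04 ⇒ Q>K, reverse
Step 1:
                    J           L           M           B
  init         0.5496     0.02225     0.02025       6.671
  Δ            0.2633      0.3949      0.2633     -0.3949
  eq           0.8129      0.4172      0.2835       6.276
  solve Keq expr → x = -0.1316; check Q = 6.4100e+04

Q₀ = 2.1759e+11; Q > K (proceeds reverse)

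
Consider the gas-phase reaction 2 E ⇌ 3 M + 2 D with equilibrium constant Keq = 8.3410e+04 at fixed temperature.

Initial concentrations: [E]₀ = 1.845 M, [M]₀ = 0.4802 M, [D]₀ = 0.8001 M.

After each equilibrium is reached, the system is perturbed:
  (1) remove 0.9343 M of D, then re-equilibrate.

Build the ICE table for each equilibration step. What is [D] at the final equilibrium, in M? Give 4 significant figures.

Q₀ = 0.02082 vs Keq = 8.3410e+04 ⇒ Q<K, forward
Step 1:
                   E          M          D
  init         1.845     0.4802     0.8001
  Δ           -1.794      2.691      1.794
  eq         0.05074      3.172      2.594
  solve Keq expr → x = 0.8971; check Q = 8.3410e+04
Then remove 0.9343 M of D.
Step 2:
                   E          M          D
  init       0.05074      3.172       1.66
  Δ         -0.01752    0.02628    0.01752
  eq         0.03322      3.198      1.678
  solve Keq expr → x = 0.00876; check Q = 8.3410e+04

[D]_eq = 1.678 M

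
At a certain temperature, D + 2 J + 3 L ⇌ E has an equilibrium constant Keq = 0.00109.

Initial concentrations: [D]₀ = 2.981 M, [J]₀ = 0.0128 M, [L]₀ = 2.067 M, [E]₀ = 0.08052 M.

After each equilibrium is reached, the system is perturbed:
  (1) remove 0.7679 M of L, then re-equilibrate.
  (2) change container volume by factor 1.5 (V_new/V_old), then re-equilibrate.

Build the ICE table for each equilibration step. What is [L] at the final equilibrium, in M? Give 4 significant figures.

Q₀ = 18.67 vs Keq = 0.00109 ⇒ Q>K, reverse
Step 1:
                  D         J         L         E
  I           2.981    0.0128     2.067   0.08052
  C         0.07932    0.1586     0.238  -0.07932
  E            3.06    0.1714     2.305  0.001201
  solve Keq expr → x = -0.07932; check Q = 0.00109
Then remove 0.7679 M of L.
Step 2:
                  D         J         L         E
  I            3.06    0.1714     1.537  0.001201
  C       8.3572e-04  0.001671  0.002507 -8.3572e-04
  E           3.061    0.1731      1.54 3.6488e-04
  solve Keq expr → x = -8.3572e-04; check Q = 0.00109
Then change container volume by factor 1.5 (V_new/V_old).
Step 3:
                  D         J         L         E
  I           2.041    0.1154     1.026 2.4325e-04
  C       2.1092e-04 4.2185e-04 6.3277e-04 -2.1092e-04
  E           2.041    0.1158     1.027 3.2331e-05
  solve Keq expr → x = -2.1092e-04; check Q = 0.00109

[L]_eq = 1.027 M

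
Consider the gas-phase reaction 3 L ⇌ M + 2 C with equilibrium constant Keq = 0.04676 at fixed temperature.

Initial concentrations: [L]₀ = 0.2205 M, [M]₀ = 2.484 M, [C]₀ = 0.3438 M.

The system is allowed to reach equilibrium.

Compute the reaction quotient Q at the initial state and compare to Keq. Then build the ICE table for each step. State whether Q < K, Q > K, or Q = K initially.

Q₀ = 27.39; Q > K (proceeds reverse)

Q₀ = 27.39 vs Keq = 0.04676 ⇒ Q>K, reverse
Step 1:
                  L         M         C
  init       0.2205     2.484    0.3438
  Δ          0.4098   -0.1366   -0.2732
  eq         0.6303     2.347   0.07062
  solve Keq expr → x = -0.1366; check Q = 0.04676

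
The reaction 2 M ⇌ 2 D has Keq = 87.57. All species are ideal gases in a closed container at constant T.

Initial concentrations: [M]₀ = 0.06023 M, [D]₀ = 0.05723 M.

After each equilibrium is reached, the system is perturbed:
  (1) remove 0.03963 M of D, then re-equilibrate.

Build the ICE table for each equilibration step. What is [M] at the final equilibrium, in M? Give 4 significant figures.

Q₀ = 0.9029 vs Keq = 87.57 ⇒ Q<K, forward
Step 1:
                    M           D
  Initial     0.06023     0.05723
  Change     -0.04889     0.04889
  Equil       0.01134      0.1061
  solve Keq expr → x = 0.02444; check Q = 87.57
Then remove 0.03963 M of D.
Step 2:
                    M           D
  Initial     0.01134     0.06649
  Change    -0.003826    0.003826
  Equil      0.007514     0.07032
  solve Keq expr → x = 0.001913; check Q = 87.57

[M]_eq = 0.007514 M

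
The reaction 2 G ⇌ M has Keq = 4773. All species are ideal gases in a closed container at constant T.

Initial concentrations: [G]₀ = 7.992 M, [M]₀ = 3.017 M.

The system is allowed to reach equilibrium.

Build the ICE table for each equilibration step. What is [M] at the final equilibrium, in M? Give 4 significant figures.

Q₀ = 0.04724 vs Keq = 4773 ⇒ Q<K, forward
Step 1:
                    G           M
  Initial       7.992       3.017
  Change       -7.954       3.977
  Equil       0.03828       6.994
  solve Keq expr → x = 3.977; check Q = 4773

[M]_eq = 6.994 M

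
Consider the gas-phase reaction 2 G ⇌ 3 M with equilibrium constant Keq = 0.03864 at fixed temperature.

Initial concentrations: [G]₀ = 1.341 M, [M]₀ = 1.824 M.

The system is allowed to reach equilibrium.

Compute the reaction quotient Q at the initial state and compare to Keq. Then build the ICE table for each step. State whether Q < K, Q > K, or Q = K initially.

Q₀ = 3.375 vs Keq = 0.03864 ⇒ Q>K, reverse
Step 1:
                   G          M
  Initial      1.341      1.824
  Change      0.8373     -1.256
  Equil        2.178     0.5681
  solve Keq expr → x = -0.4186; check Q = 0.03864

Q₀ = 3.375; Q > K (proceeds reverse)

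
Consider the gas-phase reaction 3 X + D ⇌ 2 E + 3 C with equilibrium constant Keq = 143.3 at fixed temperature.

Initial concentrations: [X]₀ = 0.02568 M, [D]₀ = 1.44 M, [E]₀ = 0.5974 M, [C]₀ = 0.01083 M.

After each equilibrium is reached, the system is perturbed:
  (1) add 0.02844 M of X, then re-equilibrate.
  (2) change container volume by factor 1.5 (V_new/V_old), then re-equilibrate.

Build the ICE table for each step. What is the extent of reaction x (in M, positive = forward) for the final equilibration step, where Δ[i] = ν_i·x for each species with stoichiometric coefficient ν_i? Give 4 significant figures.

Q₀ = 0.01859 vs Keq = 143.3 ⇒ Q<K, forward
Step 1:
                   X          D          E          C
  I          0.02568       1.44     0.5974    0.01083
  C         -0.02171  -0.007235    0.01447    0.02171
  E         0.003975      1.433     0.6119    0.03254
  solve Keq expr → x = 0.007235; check Q = 143.3
Then add 0.02844 M of X.
Step 2:
                   X          D          E          C
  I          0.03241      1.433     0.6119    0.03254
  C         -0.02522  -0.008406    0.01681    0.02522
  E         0.007198      1.424     0.6287    0.05775
  solve Keq expr → x = 0.008406; check Q = 143.3
Then change container volume by factor 1.5 (V_new/V_old).
Step 3:
                   X          D          E          C
  I         0.004799     0.9496     0.4191     0.0385
  C       -5.4464e-04 -1.8155e-04 3.6309e-04 5.4464e-04
  E         0.004254     0.9494     0.4195    0.03905
  solve Keq expr → x = 1.8155e-04; check Q = 143.3

x = 1.8155e-04 M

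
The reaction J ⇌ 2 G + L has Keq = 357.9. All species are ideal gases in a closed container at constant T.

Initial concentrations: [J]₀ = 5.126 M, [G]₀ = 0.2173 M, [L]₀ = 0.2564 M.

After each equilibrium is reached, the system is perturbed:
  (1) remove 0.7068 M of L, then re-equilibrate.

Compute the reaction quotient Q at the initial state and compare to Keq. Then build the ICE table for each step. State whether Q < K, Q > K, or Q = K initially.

Q₀ = 0.002362 vs Keq = 357.9 ⇒ Q<K, forward
Step 1:
                    J           G           L
  Initial       5.126      0.2173      0.2564
  Change       -4.201       8.402       4.201
  Equil        0.9252       8.619       4.457
  solve Keq expr → x = 4.201; check Q = 357.9
Then remove 0.7068 M of L.
Step 2:
                    J           G           L
  Initial      0.9252       8.619        3.75
  Change     -0.09275      0.1855     0.09275
  Equil        0.8324       8.804       3.843
  solve Keq expr → x = 0.09275; check Q = 357.9

Q₀ = 0.002362; Q < K (proceeds forward)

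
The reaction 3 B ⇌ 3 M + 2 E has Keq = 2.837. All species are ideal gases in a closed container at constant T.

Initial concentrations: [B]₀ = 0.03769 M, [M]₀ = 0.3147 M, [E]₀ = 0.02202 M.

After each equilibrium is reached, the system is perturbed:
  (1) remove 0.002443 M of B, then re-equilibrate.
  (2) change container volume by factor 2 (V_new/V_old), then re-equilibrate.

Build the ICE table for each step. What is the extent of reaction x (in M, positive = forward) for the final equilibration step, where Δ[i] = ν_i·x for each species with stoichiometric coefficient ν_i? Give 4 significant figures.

x = 0.001113 M

Q₀ = 0.2823 vs Keq = 2.837 ⇒ Q<K, forward
Step 1:
                    B           M           E
  I           0.03769      0.3147     0.02202
  C          -0.01443     0.01443    0.009621
  E           0.02326      0.3291     0.03164
  solve Keq expr → x = 0.00481; check Q = 2.837
Then remove 0.002443 M of B.
Step 2:
                    B           M           E
  I           0.02082      0.3291     0.03164
  C          0.001748   -0.001748   -0.001165
  E           0.02256      0.3274     0.03048
  solve Keq expr → x = -5.8264e-04; check Q = 2.837
Then change container volume by factor 2 (V_new/V_old).
Step 3:
                    B           M           E
  I           0.01128      0.1637     0.01524
  C         -0.003339    0.003339    0.002226
  E          0.007942       0.167     0.01746
  solve Keq expr → x = 0.001113; check Q = 2.837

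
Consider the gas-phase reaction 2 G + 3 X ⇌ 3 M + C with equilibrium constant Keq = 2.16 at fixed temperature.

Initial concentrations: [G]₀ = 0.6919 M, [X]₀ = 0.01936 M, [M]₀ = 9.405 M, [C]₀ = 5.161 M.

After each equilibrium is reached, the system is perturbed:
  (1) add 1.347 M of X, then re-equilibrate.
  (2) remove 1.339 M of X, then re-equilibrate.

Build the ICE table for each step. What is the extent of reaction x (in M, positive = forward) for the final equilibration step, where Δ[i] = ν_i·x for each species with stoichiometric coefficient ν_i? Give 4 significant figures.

Q₀ = 1.2360e+09 vs Keq = 2.16 ⇒ Q>K, reverse
Step 1:
                    G           X           M           C
  I            0.6919     0.01936       9.405       5.161
  C             2.317       3.475      -3.475      -1.158
  E             3.009       3.495        5.93       4.003
  solve Keq expr → x = -1.158; check Q = 2.16
Then add 1.347 M of X.
Step 2:
                    G           X           M           C
  I             3.009       4.842        5.93       4.003
  C            -0.384      -0.576       0.576       0.192
  E             2.625       4.266       6.506       4.195
  solve Keq expr → x = 0.192; check Q = 2.16
Then remove 1.339 M of X.
Step 3:
                    G           X           M           C
  I             2.625       2.927       6.506       4.195
  C            0.3816      0.5724     -0.5724     -0.1908
  E             3.006       3.499       5.933       4.004
  solve Keq expr → x = -0.1908; check Q = 2.16

x = -0.1908 M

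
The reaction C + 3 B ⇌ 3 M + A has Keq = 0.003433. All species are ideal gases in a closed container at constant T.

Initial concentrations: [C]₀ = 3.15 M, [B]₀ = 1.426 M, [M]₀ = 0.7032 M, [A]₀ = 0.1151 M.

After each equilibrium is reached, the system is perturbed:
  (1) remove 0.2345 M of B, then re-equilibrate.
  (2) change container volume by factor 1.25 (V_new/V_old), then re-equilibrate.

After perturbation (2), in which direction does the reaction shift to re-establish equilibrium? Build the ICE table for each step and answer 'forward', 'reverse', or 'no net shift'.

Direction: no net shift

Q₀ = 0.004382 vs Keq = 0.003433 ⇒ Q>K, reverse
Step 1:
                   C          B          M          A
  I             3.15      1.426     0.7032     0.1151
  C         0.008521    0.02556   -0.02556  -0.008521
  E            3.159      1.452     0.6776     0.1066
  solve Keq expr → x = -0.008521; check Q = 0.003433
Then remove 0.2345 M of B.
Step 2:
                   C          B          M          A
  I            3.159      1.217     0.6776     0.1066
  C          0.01674    0.05023   -0.05023   -0.01674
  E            3.175      1.267     0.6274    0.08983
  solve Keq expr → x = -0.01674; check Q = 0.003433
Then change container volume by factor 1.25 (V_new/V_old).
Step 3:
                   C          B          M          A
  I             2.54      1.014     0.5019    0.07187
  C                0          0          0          0
  E             2.54      1.014     0.5019    0.07187
  solve Keq expr → x = 0; check Q = 0.003433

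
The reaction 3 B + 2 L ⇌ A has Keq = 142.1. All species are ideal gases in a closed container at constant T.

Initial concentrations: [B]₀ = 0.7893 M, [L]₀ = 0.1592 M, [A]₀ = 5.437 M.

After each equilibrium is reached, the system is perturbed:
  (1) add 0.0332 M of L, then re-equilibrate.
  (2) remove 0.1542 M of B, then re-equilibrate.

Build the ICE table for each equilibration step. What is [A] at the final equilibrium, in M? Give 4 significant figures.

[A]_eq = 5.39 M

Q₀ = 436.3 vs Keq = 142.1 ⇒ Q>K, reverse
Step 1:
                  B         L         A
  I          0.7893    0.1592     5.437
  C          0.1063   0.07085  -0.03542
  E          0.8956      0.23     5.402
  solve Keq expr → x = -0.03542; check Q = 142.1
Then add 0.0332 M of L.
Step 2:
                  B         L         A
  I          0.8956    0.2632     5.402
  C        -0.03083  -0.02056   0.01028
  E          0.8647    0.2427     5.412
  solve Keq expr → x = 0.01028; check Q = 142.1
Then remove 0.1542 M of B.
Step 3:
                  B         L         A
  I          0.7105    0.2427     5.412
  C          0.0643   0.04287  -0.02143
  E          0.7748    0.2856      5.39
  solve Keq expr → x = -0.02143; check Q = 142.1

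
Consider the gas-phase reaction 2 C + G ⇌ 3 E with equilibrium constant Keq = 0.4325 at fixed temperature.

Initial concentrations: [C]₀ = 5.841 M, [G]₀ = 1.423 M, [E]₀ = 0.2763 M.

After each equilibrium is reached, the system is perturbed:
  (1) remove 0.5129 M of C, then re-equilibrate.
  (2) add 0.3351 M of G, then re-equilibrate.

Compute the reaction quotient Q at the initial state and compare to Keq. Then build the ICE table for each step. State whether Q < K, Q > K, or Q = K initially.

Q₀ = 4.3447e-04 vs Keq = 0.4325 ⇒ Q<K, forward
Step 1:
                    C           G           E
  I             5.841       1.423      0.2763
  C            -1.152     -0.5761       1.728
  E             4.689      0.8469       2.004
  solve Keq expr → x = 0.5761; check Q = 0.4325
Then remove 0.5129 M of C.
Step 2:
                    C           G           E
  I             4.176      0.8469       2.004
  C           0.06898     0.03449     -0.1035
  E             4.245      0.8814       1.901
  solve Keq expr → x = -0.03449; check Q = 0.4325
Then add 0.3351 M of G.
Step 3:
                    C           G           E
  I             4.245       1.217       1.901
  C           -0.1015    -0.05076      0.1523
  E             4.143       1.166       2.053
  solve Keq expr → x = 0.05076; check Q = 0.4325

Q₀ = 4.3447e-04; Q < K (proceeds forward)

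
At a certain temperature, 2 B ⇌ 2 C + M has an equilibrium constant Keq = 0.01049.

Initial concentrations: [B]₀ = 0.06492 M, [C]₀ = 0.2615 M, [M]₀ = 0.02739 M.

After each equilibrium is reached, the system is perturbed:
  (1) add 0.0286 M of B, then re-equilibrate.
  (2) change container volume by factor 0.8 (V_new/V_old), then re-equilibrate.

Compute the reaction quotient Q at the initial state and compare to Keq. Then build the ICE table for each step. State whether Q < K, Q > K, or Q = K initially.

Q₀ = 0.4444 vs Keq = 0.01049 ⇒ Q>K, reverse
Step 1:
                   B          C          M
  Initial    0.06492     0.2615    0.02739
  Change     0.04879   -0.04879   -0.02439
  Equil       0.1137     0.2127   0.002997
  solve Keq expr → x = -0.02439; check Q = 0.01049
Then add 0.0286 M of B.
Step 2:
                   B          C          M
  Initial     0.1423     0.2127   0.002997
  Change   -0.002797   0.002797   0.001398
  Equil       0.1395     0.2155   0.004396
  solve Keq expr → x = 0.001398; check Q = 0.01049
Then change container volume by factor 0.8 (V_new/V_old).
Step 3:
                   B          C          M
  Initial     0.1744     0.2694   0.005495
  Change    0.001881  -0.001881 -9.4026e-04
  Equil       0.1763     0.2675   0.004554
  solve Keq expr → x = -9.4026e-04; check Q = 0.01049

Q₀ = 0.4444; Q > K (proceeds reverse)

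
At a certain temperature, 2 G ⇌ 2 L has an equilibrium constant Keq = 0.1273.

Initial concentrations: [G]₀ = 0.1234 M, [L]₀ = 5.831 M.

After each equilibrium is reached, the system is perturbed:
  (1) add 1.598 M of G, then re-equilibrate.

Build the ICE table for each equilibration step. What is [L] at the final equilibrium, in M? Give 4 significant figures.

Q₀ = 2233 vs Keq = 0.1273 ⇒ Q>K, reverse
Step 1:
                  G         L
  init       0.1234     5.831
  Δ           4.265    -4.265
  eq          4.389     1.566
  solve Keq expr → x = -2.133; check Q = 0.1273
Then add 1.598 M of G.
Step 2:
                  G         L
  init        5.987     1.566
  Δ         -0.4202    0.4202
  eq          5.566     1.986
  solve Keq expr → x = 0.2101; check Q = 0.1273

[L]_eq = 1.986 M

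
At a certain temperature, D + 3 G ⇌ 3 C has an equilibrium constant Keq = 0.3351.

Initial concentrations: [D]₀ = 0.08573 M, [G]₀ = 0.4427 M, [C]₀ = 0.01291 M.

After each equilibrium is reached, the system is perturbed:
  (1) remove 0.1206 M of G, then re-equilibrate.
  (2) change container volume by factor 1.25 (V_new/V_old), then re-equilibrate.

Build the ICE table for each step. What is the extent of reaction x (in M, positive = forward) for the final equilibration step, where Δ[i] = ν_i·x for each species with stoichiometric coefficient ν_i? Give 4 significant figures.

Q₀ = 2.8928e-04 vs Keq = 0.3351 ⇒ Q<K, forward
Step 1:
                  D         G         C
  I         0.08573    0.4427   0.01291
  C        -0.02786  -0.08357   0.08357
  E         0.05787    0.3591   0.09648
  solve Keq expr → x = 0.02786; check Q = 0.3351
Then remove 0.1206 M of G.
Step 2:
                  D         G         C
  I         0.05787    0.2385   0.09648
  C        0.007725   0.02318  -0.02318
  E          0.0656    0.2617   0.07331
  solve Keq expr → x = -0.007725; check Q = 0.3351
Then change container volume by factor 1.25 (V_new/V_old).
Step 3:
                  D         G         C
  I         0.05248    0.2094   0.05865
  C        0.001018  0.003055 -0.003055
  E          0.0535    0.2124   0.05559
  solve Keq expr → x = -0.001018; check Q = 0.3351

x = -0.001018 M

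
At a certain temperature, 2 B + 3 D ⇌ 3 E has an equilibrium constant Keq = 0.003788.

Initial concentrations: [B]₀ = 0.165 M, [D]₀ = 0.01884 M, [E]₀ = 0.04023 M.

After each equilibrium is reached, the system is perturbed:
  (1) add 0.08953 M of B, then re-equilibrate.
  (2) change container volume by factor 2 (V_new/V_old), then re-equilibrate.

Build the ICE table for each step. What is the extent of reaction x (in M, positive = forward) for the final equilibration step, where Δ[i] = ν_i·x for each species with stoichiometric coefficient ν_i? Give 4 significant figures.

Q₀ = 357.6 vs Keq = 0.003788 ⇒ Q>K, reverse
Step 1:
                   B          D          E
  init         0.165    0.01884    0.04023
  Δ          0.02489    0.03734   -0.03734
  eq          0.1899    0.05618   0.002893
  solve Keq expr → x = -0.01245; check Q = 0.003788
Then add 0.08953 M of B.
Step 2:
                   B          D          E
  init        0.2794    0.05618   0.002893
  Δ       -5.2819e-04 -7.9229e-04 7.9229e-04
  eq          0.2789    0.05538   0.003685
  solve Keq expr → x = 2.6410e-04; check Q = 0.003788
Then change container volume by factor 2 (V_new/V_old).
Step 3:
                   B          D          E
  init        0.1394    0.02769   0.001843
  Δ       4.3471e-04 6.5207e-04 -6.5207e-04
  eq          0.1399    0.02834   0.001191
  solve Keq expr → x = -2.1736e-04; check Q = 0.003788

x = -2.1736e-04 M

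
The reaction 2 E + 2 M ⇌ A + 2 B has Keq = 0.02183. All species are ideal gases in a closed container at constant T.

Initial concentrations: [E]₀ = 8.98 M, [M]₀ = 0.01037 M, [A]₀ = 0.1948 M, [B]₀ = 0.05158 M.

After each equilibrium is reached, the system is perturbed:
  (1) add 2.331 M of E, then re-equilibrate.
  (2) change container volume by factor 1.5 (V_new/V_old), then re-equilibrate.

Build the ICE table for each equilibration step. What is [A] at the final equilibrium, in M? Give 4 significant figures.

[A]_eq = 0.1283 M

Q₀ = 0.05976 vs Keq = 0.02183 ⇒ Q>K, reverse
Step 1:
                  E         M         A         B
  init         8.98   0.01037    0.1948   0.05158
  Δ        0.005012  0.005012 -0.002506 -0.005012
  eq          8.985   0.01538    0.1923   0.04657
  solve Keq expr → x = -0.002506; check Q = 0.02183
Then add 2.331 M of E.
Step 2:
                  E         M         A         B
  init        11.32   0.01538    0.1923   0.04657
  Δ       -0.002475 -0.002475  0.001238  0.002475
  eq          11.31   0.01291    0.1935   0.04904
  solve Keq expr → x = 0.001238; check Q = 0.02183
Then change container volume by factor 1.5 (V_new/V_old).
Step 3:
                  E         M         A         B
  init        7.542  0.008605     0.129    0.0327
  Δ         0.00144   0.00144 -7.1987e-04  -0.00144
  eq          7.544   0.01004    0.1283   0.03126
  solve Keq expr → x = -7.1987e-04; check Q = 0.02183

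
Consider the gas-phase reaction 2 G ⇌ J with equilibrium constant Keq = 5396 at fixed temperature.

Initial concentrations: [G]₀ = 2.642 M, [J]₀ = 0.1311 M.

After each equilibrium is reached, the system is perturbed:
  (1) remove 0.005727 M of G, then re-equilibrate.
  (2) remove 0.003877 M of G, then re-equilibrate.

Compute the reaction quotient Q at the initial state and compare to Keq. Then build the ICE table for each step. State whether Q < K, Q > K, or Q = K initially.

Q₀ = 0.01878; Q < K (proceeds forward)

Q₀ = 0.01878 vs Keq = 5396 ⇒ Q<K, forward
Step 1:
                  G         J
  I           2.642    0.1311
  C          -2.626     1.313
  E         0.01636     1.444
  solve Keq expr → x = 1.313; check Q = 5396
Then remove 0.005727 M of G.
Step 2:
                  G         J
  I         0.01063     1.444
  C        0.005711 -0.002855
  E         0.01634     1.441
  solve Keq expr → x = -0.002855; check Q = 5396
Then remove 0.003877 M of G.
Step 3:
                  G         J
  I         0.01247     1.441
  C        0.003866 -0.001933
  E         0.01633     1.439
  solve Keq expr → x = -0.001933; check Q = 5396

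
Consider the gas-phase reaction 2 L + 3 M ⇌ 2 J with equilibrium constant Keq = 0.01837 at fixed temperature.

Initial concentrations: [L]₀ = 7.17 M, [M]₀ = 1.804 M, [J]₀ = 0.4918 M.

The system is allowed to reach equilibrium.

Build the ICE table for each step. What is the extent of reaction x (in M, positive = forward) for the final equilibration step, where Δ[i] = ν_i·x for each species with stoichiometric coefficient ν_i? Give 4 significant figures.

Q₀ = 8.0136e-04 vs Keq = 0.01837 ⇒ Q<K, forward
Step 1:
                    L           M           J
  I              7.17       1.804      0.4918
  C           -0.4958     -0.7437      0.4958
  E             6.674        1.06      0.9876
  solve Keq expr → x = 0.2479; check Q = 0.01837

x = 0.2479 M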